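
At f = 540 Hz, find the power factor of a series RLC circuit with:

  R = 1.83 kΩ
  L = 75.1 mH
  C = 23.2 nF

Step 1 — Angular frequency: ω = 2π·f = 2π·540 = 3393 rad/s.
Step 2 — Component impedances:
  R: Z = R = 1830 Ω
  L: Z = jωL = j·3393·0.0751 = 0 + j254.8 Ω
  C: Z = 1/(jωC) = -j/(ω·C) = 0 - j1.27e+04 Ω
Step 3 — Series combination: Z_total = R + L + C = 1830 - j1.245e+04 Ω = 1.258e+04∠-81.6° Ω.
Step 4 — Power factor: PF = cos(φ) = Re(Z)/|Z| = 1830/12583 = 0.1454.
Step 5 — Type: Im(Z) = -1.245e+04 ⇒ leading (phase φ = -81.6°).

PF = 0.1454 (leading, φ = -81.6°)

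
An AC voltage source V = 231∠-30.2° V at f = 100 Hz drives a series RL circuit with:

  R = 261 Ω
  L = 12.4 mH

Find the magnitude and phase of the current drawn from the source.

Step 1 — Angular frequency: ω = 2π·f = 2π·100 = 628.3 rad/s.
Step 2 — Component impedances:
  R: Z = R = 261 Ω
  L: Z = jωL = j·628.3·0.0124 = 0 + j7.791 Ω
Step 3 — Series combination: Z_total = R + L = 261 + j7.791 Ω = 261.1∠1.7° Ω.
Step 4 — Source phasor: V = 231∠-30.2° V = 199.6 - j116.2 V.
Step 5 — Ohm's law: I = V / Z_total = (199.6 - j116.2) / (261 + j7.791) = 0.751 - j0.4676 A.
Step 6 — Convert to polar: |I| = 0.8847 A, ∠I = -31.9°.

I = 0.8847∠-31.9° A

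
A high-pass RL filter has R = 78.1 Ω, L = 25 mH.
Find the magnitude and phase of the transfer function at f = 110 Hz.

Step 1 — Angular frequency: ω = 2π·110 = 691.2 rad/s.
Step 2 — Transfer function: H(jω) = jωL/(R + jωL).
Step 3 — Numerator jωL = j·17.28; denominator R + jωL = 78.1 + j17.28.
Step 4 — H = 0.04666 + j0.2109.
Step 5 — Magnitude: |H| = 0.216 (-13.3 dB); phase: φ = 77.5°.

|H| = 0.216 (-13.3 dB), φ = 77.5°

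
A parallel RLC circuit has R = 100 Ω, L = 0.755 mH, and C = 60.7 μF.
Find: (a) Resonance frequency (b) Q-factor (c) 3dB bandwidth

Step 1 — Resonance: ω₀ = 1/√(LC) = 1/√(0.000755·6.07e-05) = 4671 rad/s.
Step 2 — f₀ = ω₀/(2π) = 743.5 Hz.
Step 3 — Parallel Q: Q = R/(ω₀L) = 100/(4671·0.000755) = 28.35.
Step 4 — Bandwidth: Δω = ω₀/Q = 164.7 rad/s; BW = Δω/(2π) = 26.22 Hz.

(a) f₀ = 743.5 Hz  (b) Q = 28.35  (c) BW = 26.22 Hz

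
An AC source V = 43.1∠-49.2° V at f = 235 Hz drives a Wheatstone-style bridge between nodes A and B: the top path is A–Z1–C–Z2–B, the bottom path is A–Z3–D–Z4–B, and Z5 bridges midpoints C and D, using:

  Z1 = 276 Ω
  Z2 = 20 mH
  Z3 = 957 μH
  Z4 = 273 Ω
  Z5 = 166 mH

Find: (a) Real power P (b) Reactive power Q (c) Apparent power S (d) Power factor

Step 1 — Angular frequency: ω = 2π·f = 2π·235 = 1477 rad/s.
Step 2 — Component impedances:
  Z1: Z = R = 276 Ω
  Z2: Z = jωL = j·1477·0.02 = 0 + j29.53 Ω
  Z3: Z = jωL = j·1477·0.000957 = 0 + j1.413 Ω
  Z4: Z = R = 273 Ω
  Z5: Z = jωL = j·1477·0.166 = 0 + j245.1 Ω
Step 3 — Bridge requires nodal analysis (the Z5 bridge couples midpoints C and D, so the two paths cannot be reduced to a simple series/parallel combination). Setting node B to ground and injecting 1 A at node A, the 3-node admittance system at A, C, D solves to V_A = Z_AB = 113 + j68.13 Ω = 132∠31.1° Ω.
Step 4 — Source phasor: V = 43.1∠-49.2° V = 28.16 - j32.63 V.
Step 5 — Current: I = V / Z = 0.05514 - j0.3219 A = 0.3266∠-80.3° A.
Step 6 — Complex power: S = V·I* = 12.05 + j7.266 VA.
Step 7 — Real power: P = Re(S) = 12.05 W.
Step 8 — Reactive power: Q = Im(S) = 7.266 VAR.
Step 9 — Apparent power: |S| = 14.07 VA.
Step 10 — Power factor: PF = P/|S| = 0.8565 (lagging).

(a) P = 12.05 W  (b) Q = 7.266 VAR  (c) S = 14.07 VA  (d) PF = 0.8565 (lagging)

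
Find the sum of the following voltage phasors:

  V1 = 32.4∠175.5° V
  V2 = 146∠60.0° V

Step 1 — Convert each phasor to rectangular form:
  V1 = 32.4·(cos(175.5°) + j·sin(175.5°)) = -32.3 + j2.542 V
  V2 = 146·(cos(60.0°) + j·sin(60.0°)) = 73 + j126.4 V
Step 2 — Sum components: V_total = 40.7 + j129 V.
Step 3 — Convert to polar: |V_total| = 135.3 V, ∠V_total = 72.5°.

V_total = 135.3∠72.5° V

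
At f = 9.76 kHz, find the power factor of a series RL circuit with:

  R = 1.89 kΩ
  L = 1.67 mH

Step 1 — Angular frequency: ω = 2π·f = 2π·9760 = 6.132e+04 rad/s.
Step 2 — Component impedances:
  R: Z = R = 1890 Ω
  L: Z = jωL = j·6.132e+04·0.00167 = 0 + j102.4 Ω
Step 3 — Series combination: Z_total = R + L = 1890 + j102.4 Ω = 1893∠3.1° Ω.
Step 4 — Power factor: PF = cos(φ) = Re(Z)/|Z| = 1890/1892.8 = 0.9985.
Step 5 — Type: Im(Z) = 102.4 ⇒ lagging (phase φ = 3.1°).

PF = 0.9985 (lagging, φ = 3.1°)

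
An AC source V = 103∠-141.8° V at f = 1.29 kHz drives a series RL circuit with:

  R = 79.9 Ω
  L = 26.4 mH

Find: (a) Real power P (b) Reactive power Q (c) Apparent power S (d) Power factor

Step 1 — Angular frequency: ω = 2π·f = 2π·1290 = 8105 rad/s.
Step 2 — Component impedances:
  R: Z = R = 79.9 Ω
  L: Z = jωL = j·8105·0.0264 = 0 + j214 Ω
Step 3 — Series combination: Z_total = R + L = 79.9 + j214 Ω = 228.4∠69.5° Ω.
Step 4 — Source phasor: V = 103∠-141.8° V = -80.94 - j63.7 V.
Step 5 — Current: I = V / Z = -0.3852 + j0.2344 A = 0.4509∠148.7° A.
Step 6 — Complex power: S = V·I* = 16.25 + j43.51 VA.
Step 7 — Real power: P = Re(S) = 16.25 W.
Step 8 — Reactive power: Q = Im(S) = 43.51 VAR.
Step 9 — Apparent power: |S| = 46.45 VA.
Step 10 — Power factor: PF = P/|S| = 0.3498 (lagging).

(a) P = 16.25 W  (b) Q = 43.51 VAR  (c) S = 46.45 VA  (d) PF = 0.3498 (lagging)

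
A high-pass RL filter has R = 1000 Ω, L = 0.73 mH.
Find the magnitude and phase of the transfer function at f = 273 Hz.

Step 1 — Angular frequency: ω = 2π·273 = 1715 rad/s.
Step 2 — Transfer function: H(jω) = jωL/(R + jωL).
Step 3 — Numerator jωL = j·1.252; denominator R + jωL = 1000 + j1.252.
Step 4 — H = 1.568e-06 + j0.001252.
Step 5 — Magnitude: |H| = 0.001252 (-58.0 dB); phase: φ = 89.9°.

|H| = 0.001252 (-58.0 dB), φ = 89.9°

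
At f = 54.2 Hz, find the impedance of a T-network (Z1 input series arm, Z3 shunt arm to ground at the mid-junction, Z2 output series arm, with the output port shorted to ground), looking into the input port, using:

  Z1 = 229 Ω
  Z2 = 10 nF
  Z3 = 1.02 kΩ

Step 1 — Angular frequency: ω = 2π·f = 2π·54.2 = 340.5 rad/s.
Step 2 — Component impedances:
  Z1: Z = R = 229 Ω
  Z2: Z = 1/(jωC) = -j/(ω·C) = 0 - j2.936e+05 Ω
  Z3: Z = R = 1020 Ω
Step 3 — With the output port shorted to ground, the output series arm Z2 runs from the junction to ground; the shunt arm Z3 also runs from the junction to ground. They appear in parallel: Z3 || Z2 = 1020 - j3.543 Ω.
Step 4 — Series with input arm Z1: Z_in = Z1 + (Z3 || Z2) = 1249 - j3.543 Ω = 1249∠-0.2° Ω.

Z = 1249 - j3.543 Ω = 1249∠-0.2° Ω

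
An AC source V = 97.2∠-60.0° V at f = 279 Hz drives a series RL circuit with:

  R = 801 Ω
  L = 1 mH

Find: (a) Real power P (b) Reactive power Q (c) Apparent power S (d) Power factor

Step 1 — Angular frequency: ω = 2π·f = 2π·279 = 1753 rad/s.
Step 2 — Component impedances:
  R: Z = R = 801 Ω
  L: Z = jωL = j·1753·0.001 = 0 + j1.753 Ω
Step 3 — Series combination: Z_total = R + L = 801 + j1.753 Ω = 801∠0.1° Ω.
Step 4 — Source phasor: V = 97.2∠-60.0° V = 48.6 - j84.18 V.
Step 5 — Current: I = V / Z = 0.06044 - j0.1052 A = 0.1213∠-60.1° A.
Step 6 — Complex power: S = V·I* = 11.79 + j0.02581 VA.
Step 7 — Real power: P = Re(S) = 11.79 W.
Step 8 — Reactive power: Q = Im(S) = 0.02581 VAR.
Step 9 — Apparent power: |S| = 11.8 VA.
Step 10 — Power factor: PF = P/|S| = 1 (lagging).

(a) P = 11.79 W  (b) Q = 0.02581 VAR  (c) S = 11.8 VA  (d) PF = 1 (lagging)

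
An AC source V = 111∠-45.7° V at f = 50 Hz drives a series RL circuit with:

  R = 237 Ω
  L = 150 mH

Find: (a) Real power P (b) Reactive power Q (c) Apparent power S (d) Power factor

Step 1 — Angular frequency: ω = 2π·f = 2π·50 = 314.2 rad/s.
Step 2 — Component impedances:
  R: Z = R = 237 Ω
  L: Z = jωL = j·314.2·0.15 = 0 + j47.12 Ω
Step 3 — Series combination: Z_total = R + L = 237 + j47.12 Ω = 241.6∠11.2° Ω.
Step 4 — Source phasor: V = 111∠-45.7° V = 77.52 - j79.44 V.
Step 5 — Current: I = V / Z = 0.2506 - j0.385 A = 0.4594∠-56.9° A.
Step 6 — Complex power: S = V·I* = 50.01 + j9.944 VA.
Step 7 — Real power: P = Re(S) = 50.01 W.
Step 8 — Reactive power: Q = Im(S) = 9.944 VAR.
Step 9 — Apparent power: |S| = 50.99 VA.
Step 10 — Power factor: PF = P/|S| = 0.9808 (lagging).

(a) P = 50.01 W  (b) Q = 9.944 VAR  (c) S = 50.99 VA  (d) PF = 0.9808 (lagging)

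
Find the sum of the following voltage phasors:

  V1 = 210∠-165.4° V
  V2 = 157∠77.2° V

Step 1 — Convert each phasor to rectangular form:
  V1 = 210·(cos(-165.4°) + j·sin(-165.4°)) = -203.2 - j52.93 V
  V2 = 157·(cos(77.2°) + j·sin(77.2°)) = 34.78 + j153.1 V
Step 2 — Sum components: V_total = -168.4 + j100.2 V.
Step 3 — Convert to polar: |V_total| = 196 V, ∠V_total = 149.3°.

V_total = 196∠149.3° V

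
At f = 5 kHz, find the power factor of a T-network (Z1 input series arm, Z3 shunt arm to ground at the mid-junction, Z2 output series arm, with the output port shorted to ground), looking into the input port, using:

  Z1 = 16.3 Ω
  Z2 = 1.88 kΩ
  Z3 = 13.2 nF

Step 1 — Angular frequency: ω = 2π·f = 2π·5000 = 3.142e+04 rad/s.
Step 2 — Component impedances:
  Z1: Z = R = 16.3 Ω
  Z2: Z = R = 1880 Ω
  Z3: Z = 1/(jωC) = -j/(ω·C) = 0 - j2411 Ω
Step 3 — With the output port shorted to ground, the output series arm Z2 runs from the junction to ground; the shunt arm Z3 also runs from the junction to ground. They appear in parallel: Z3 || Z2 = 1169 - j911.6 Ω.
Step 4 — Series with input arm Z1: Z_in = Z1 + (Z3 || Z2) = 1186 - j911.6 Ω = 1496∠-37.6° Ω.
Step 5 — Power factor: PF = cos(φ) = Re(Z)/|Z| = 1186/1496 = 0.7928.
Step 6 — Type: Im(Z) = -911.6 ⇒ leading (phase φ = -37.6°).

PF = 0.7928 (leading, φ = -37.6°)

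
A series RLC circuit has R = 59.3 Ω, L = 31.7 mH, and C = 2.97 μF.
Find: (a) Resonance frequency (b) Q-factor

Step 1 — Resonance condition Im(Z)=0 gives ω₀ = 1/√(LC).
Step 2 — ω₀ = 1/√(0.0317·2.97e-06) = 3259 rad/s.
Step 3 — f₀ = ω₀/(2π) = 518.7 Hz.
Step 4 — Series Q: Q = ω₀L/R = 3259·0.0317/59.3 = 1.742.

(a) f₀ = 518.7 Hz  (b) Q = 1.742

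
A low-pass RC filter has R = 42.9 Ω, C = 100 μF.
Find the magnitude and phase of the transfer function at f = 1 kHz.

Step 1 — Angular frequency: ω = 2π·1000 = 6283 rad/s.
Step 2 — Transfer function: H(jω) = 1/(1 + jωRC).
Step 3 — Denominator: 1 + jωRC = 1 + j·6283·42.9·0.0001 = 1 + j26.95.
Step 4 — H = 0.001374 - j0.03705.
Step 5 — Magnitude: |H| = 0.03707 (-28.6 dB); phase: φ = -87.9°.

|H| = 0.03707 (-28.6 dB), φ = -87.9°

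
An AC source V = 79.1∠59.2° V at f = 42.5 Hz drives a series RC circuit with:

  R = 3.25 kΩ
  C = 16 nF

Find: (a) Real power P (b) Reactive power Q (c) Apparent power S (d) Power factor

Step 1 — Angular frequency: ω = 2π·f = 2π·42.5 = 267 rad/s.
Step 2 — Component impedances:
  R: Z = R = 3250 Ω
  C: Z = 1/(jωC) = -j/(ω·C) = 0 - j2.341e+05 Ω
Step 3 — Series combination: Z_total = R + C = 3250 - j2.341e+05 Ω = 2.341e+05∠-89.2° Ω.
Step 4 — Source phasor: V = 79.1∠59.2° V = 40.5 + j67.94 V.
Step 5 — Current: I = V / Z = -0.0002878 + j0.000177 A = 0.0003379∠148.4° A.
Step 6 — Complex power: S = V·I* = 0.0003711 - j0.02673 VA.
Step 7 — Real power: P = Re(S) = 0.0003711 W.
Step 8 — Reactive power: Q = Im(S) = -0.02673 VAR.
Step 9 — Apparent power: |S| = 0.02673 VA.
Step 10 — Power factor: PF = P/|S| = 0.01388 (leading).

(a) P = 0.0003711 W  (b) Q = -0.02673 VAR  (c) S = 0.02673 VA  (d) PF = 0.01388 (leading)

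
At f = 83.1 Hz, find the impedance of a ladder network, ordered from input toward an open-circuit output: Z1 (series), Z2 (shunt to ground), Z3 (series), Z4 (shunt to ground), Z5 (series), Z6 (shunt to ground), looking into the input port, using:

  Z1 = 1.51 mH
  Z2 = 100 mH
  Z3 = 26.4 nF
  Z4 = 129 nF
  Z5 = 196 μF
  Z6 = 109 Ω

Step 1 — Angular frequency: ω = 2π·f = 2π·83.1 = 522.1 rad/s.
Step 2 — Component impedances:
  Z1: Z = jωL = j·522.1·0.00151 = 0 + j0.7884 Ω
  Z2: Z = jωL = j·522.1·0.1 = 0 + j52.21 Ω
  Z3: Z = 1/(jωC) = -j/(ω·C) = 0 - j7.255e+04 Ω
  Z4: Z = 1/(jωC) = -j/(ω·C) = 0 - j1.485e+04 Ω
  Z5: Z = 1/(jωC) = -j/(ω·C) = 0 - j9.772 Ω
  Z6: Z = R = 109 Ω
Step 3 — Ladder network (open output): work backward from the far end, alternating series and parallel combinations. Z_in = 5.645e-05 + j53.04 Ω = 53.04∠90.0° Ω.

Z = 5.645e-05 + j53.04 Ω = 53.04∠90.0° Ω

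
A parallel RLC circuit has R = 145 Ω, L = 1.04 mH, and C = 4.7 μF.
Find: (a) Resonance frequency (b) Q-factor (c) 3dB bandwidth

Step 1 — Resonance: ω₀ = 1/√(LC) = 1/√(0.00104·4.7e-06) = 1.43e+04 rad/s.
Step 2 — f₀ = ω₀/(2π) = 2276 Hz.
Step 3 — Parallel Q: Q = R/(ω₀L) = 145/(1.43e+04·0.00104) = 9.748.
Step 4 — Bandwidth: Δω = ω₀/Q = 1467 rad/s; BW = Δω/(2π) = 233.5 Hz.

(a) f₀ = 2276 Hz  (b) Q = 9.748  (c) BW = 233.5 Hz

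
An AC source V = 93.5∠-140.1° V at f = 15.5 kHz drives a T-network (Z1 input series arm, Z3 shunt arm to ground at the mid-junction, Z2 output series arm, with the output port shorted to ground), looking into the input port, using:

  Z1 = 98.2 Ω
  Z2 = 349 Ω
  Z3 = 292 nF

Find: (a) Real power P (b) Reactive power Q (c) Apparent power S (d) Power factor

Step 1 — Angular frequency: ω = 2π·f = 2π·1.55e+04 = 9.739e+04 rad/s.
Step 2 — Component impedances:
  Z1: Z = R = 98.2 Ω
  Z2: Z = R = 349 Ω
  Z3: Z = 1/(jωC) = -j/(ω·C) = 0 - j35.16 Ω
Step 3 — With the output port shorted to ground, the output series arm Z2 runs from the junction to ground; the shunt arm Z3 also runs from the junction to ground. They appear in parallel: Z3 || Z2 = 3.508 - j34.81 Ω.
Step 4 — Series with input arm Z1: Z_in = Z1 + (Z3 || Z2) = 101.7 - j34.81 Ω = 107.5∠-18.9° Ω.
Step 5 — Source phasor: V = 93.5∠-140.1° V = -71.73 - j59.98 V.
Step 6 — Current: I = V / Z = -0.4506 - j0.7439 A = 0.8698∠-121.2° A.
Step 7 — Complex power: S = V·I* = 76.94 - j26.33 VA.
Step 8 — Real power: P = Re(S) = 76.94 W.
Step 9 — Reactive power: Q = Im(S) = -26.33 VAR.
Step 10 — Apparent power: |S| = 81.32 VA.
Step 11 — Power factor: PF = P/|S| = 0.9461 (leading).

(a) P = 76.94 W  (b) Q = -26.33 VAR  (c) S = 81.32 VA  (d) PF = 0.9461 (leading)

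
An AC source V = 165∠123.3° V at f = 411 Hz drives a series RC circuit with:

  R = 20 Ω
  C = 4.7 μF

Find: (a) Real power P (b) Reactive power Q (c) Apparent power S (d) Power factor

Step 1 — Angular frequency: ω = 2π·f = 2π·411 = 2582 rad/s.
Step 2 — Component impedances:
  R: Z = R = 20 Ω
  C: Z = 1/(jωC) = -j/(ω·C) = 0 - j82.39 Ω
Step 3 — Series combination: Z_total = R + C = 20 - j82.39 Ω = 84.78∠-76.4° Ω.
Step 4 — Source phasor: V = 165∠123.3° V = -90.59 + j137.9 V.
Step 5 — Current: I = V / Z = -1.833 - j0.6546 A = 1.946∠-160.3° A.
Step 6 — Complex power: S = V·I* = 75.75 - j312 VA.
Step 7 — Real power: P = Re(S) = 75.75 W.
Step 8 — Reactive power: Q = Im(S) = -312 VAR.
Step 9 — Apparent power: |S| = 321.1 VA.
Step 10 — Power factor: PF = P/|S| = 0.2359 (leading).

(a) P = 75.75 W  (b) Q = -312 VAR  (c) S = 321.1 VA  (d) PF = 0.2359 (leading)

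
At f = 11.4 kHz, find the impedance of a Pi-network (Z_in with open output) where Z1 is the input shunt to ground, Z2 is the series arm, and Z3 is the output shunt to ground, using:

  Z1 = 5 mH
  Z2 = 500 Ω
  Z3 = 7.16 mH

Step 1 — Angular frequency: ω = 2π·f = 2π·1.14e+04 = 7.163e+04 rad/s.
Step 2 — Component impedances:
  Z1: Z = jωL = j·7.163e+04·0.005 = 0 + j358.1 Ω
  Z2: Z = R = 500 Ω
  Z3: Z = jωL = j·7.163e+04·0.00716 = 0 + j512.9 Ω
Step 3 — With open output, the series arm Z2 and the output shunt Z3 appear in series to ground: Z2 + Z3 = 500 + j512.9 Ω.
Step 4 — Parallel with input shunt Z1: Z_in = Z1 || (Z2 + Z3) = 63.58 + j247.4 Ω = 255.4∠75.6° Ω.

Z = 63.58 + j247.4 Ω = 255.4∠75.6° Ω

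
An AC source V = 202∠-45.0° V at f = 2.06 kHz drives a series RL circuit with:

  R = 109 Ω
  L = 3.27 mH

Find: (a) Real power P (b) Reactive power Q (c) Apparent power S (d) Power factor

Step 1 — Angular frequency: ω = 2π·f = 2π·2060 = 1.294e+04 rad/s.
Step 2 — Component impedances:
  R: Z = R = 109 Ω
  L: Z = jωL = j·1.294e+04·0.00327 = 0 + j42.32 Ω
Step 3 — Series combination: Z_total = R + L = 109 + j42.32 Ω = 116.9∠21.2° Ω.
Step 4 — Source phasor: V = 202∠-45.0° V = 142.8 - j142.8 V.
Step 5 — Current: I = V / Z = 0.6966 - j1.581 A = 1.728∠-66.2° A.
Step 6 — Complex power: S = V·I* = 325.3 + j126.3 VA.
Step 7 — Real power: P = Re(S) = 325.3 W.
Step 8 — Reactive power: Q = Im(S) = 126.3 VAR.
Step 9 — Apparent power: |S| = 349 VA.
Step 10 — Power factor: PF = P/|S| = 0.9322 (lagging).

(a) P = 325.3 W  (b) Q = 126.3 VAR  (c) S = 349 VA  (d) PF = 0.9322 (lagging)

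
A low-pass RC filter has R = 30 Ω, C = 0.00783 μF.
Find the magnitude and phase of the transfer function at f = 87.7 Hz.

Step 1 — Angular frequency: ω = 2π·87.7 = 551 rad/s.
Step 2 — Transfer function: H(jω) = 1/(1 + jωRC).
Step 3 — Denominator: 1 + jωRC = 1 + j·551·30·7.83e-09 = 1 + j0.0001294.
Step 4 — H = 1 - j0.0001294.
Step 5 — Magnitude: |H| = 1 (-0.0 dB); phase: φ = -0.0°.

|H| = 1 (-0.0 dB), φ = -0.0°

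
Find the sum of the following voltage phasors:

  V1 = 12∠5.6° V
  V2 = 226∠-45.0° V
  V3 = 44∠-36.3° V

Step 1 — Convert each phasor to rectangular form:
  V1 = 12·(cos(5.6°) + j·sin(5.6°)) = 11.94 + j1.171 V
  V2 = 226·(cos(-45.0°) + j·sin(-45.0°)) = 159.8 - j159.8 V
  V3 = 44·(cos(-36.3°) + j·sin(-36.3°)) = 35.46 - j26.05 V
Step 2 — Sum components: V_total = 207.2 - j184.7 V.
Step 3 — Convert to polar: |V_total| = 277.6 V, ∠V_total = -41.7°.

V_total = 277.6∠-41.7° V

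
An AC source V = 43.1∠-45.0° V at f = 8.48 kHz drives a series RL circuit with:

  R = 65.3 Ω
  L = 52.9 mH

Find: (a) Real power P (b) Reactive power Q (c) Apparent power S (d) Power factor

Step 1 — Angular frequency: ω = 2π·f = 2π·8480 = 5.328e+04 rad/s.
Step 2 — Component impedances:
  R: Z = R = 65.3 Ω
  L: Z = jωL = j·5.328e+04·0.0529 = 0 + j2819 Ω
Step 3 — Series combination: Z_total = R + L = 65.3 + j2819 Ω = 2819∠88.7° Ω.
Step 4 — Source phasor: V = 43.1∠-45.0° V = 30.48 - j30.48 V.
Step 5 — Current: I = V / Z = -0.01056 - j0.01106 A = 0.01529∠-133.7° A.
Step 6 — Complex power: S = V·I* = 0.01526 + j0.6587 VA.
Step 7 — Real power: P = Re(S) = 0.01526 W.
Step 8 — Reactive power: Q = Im(S) = 0.6587 VAR.
Step 9 — Apparent power: |S| = 0.6589 VA.
Step 10 — Power factor: PF = P/|S| = 0.02316 (lagging).

(a) P = 0.01526 W  (b) Q = 0.6587 VAR  (c) S = 0.6589 VA  (d) PF = 0.02316 (lagging)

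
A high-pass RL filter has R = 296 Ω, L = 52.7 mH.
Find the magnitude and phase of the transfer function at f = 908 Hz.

Step 1 — Angular frequency: ω = 2π·908 = 5705 rad/s.
Step 2 — Transfer function: H(jω) = jωL/(R + jωL).
Step 3 — Numerator jωL = j·300.7; denominator R + jωL = 296 + j300.7.
Step 4 — H = 0.5078 + j0.4999.
Step 5 — Magnitude: |H| = 0.7126 (-2.9 dB); phase: φ = 44.6°.

|H| = 0.7126 (-2.9 dB), φ = 44.6°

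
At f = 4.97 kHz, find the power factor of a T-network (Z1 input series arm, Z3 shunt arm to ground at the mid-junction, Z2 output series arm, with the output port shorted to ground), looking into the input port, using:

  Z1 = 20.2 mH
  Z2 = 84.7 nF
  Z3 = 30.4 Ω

Step 1 — Angular frequency: ω = 2π·f = 2π·4970 = 3.123e+04 rad/s.
Step 2 — Component impedances:
  Z1: Z = jωL = j·3.123e+04·0.0202 = 0 + j630.8 Ω
  Z2: Z = 1/(jωC) = -j/(ω·C) = 0 - j378.1 Ω
  Z3: Z = R = 30.4 Ω
Step 3 — With the output port shorted to ground, the output series arm Z2 runs from the junction to ground; the shunt arm Z3 also runs from the junction to ground. They appear in parallel: Z3 || Z2 = 30.2 - j2.429 Ω.
Step 4 — Series with input arm Z1: Z_in = Z1 + (Z3 || Z2) = 30.2 + j628.4 Ω = 629.1∠87.2° Ω.
Step 5 — Power factor: PF = cos(φ) = Re(Z)/|Z| = 30.2/629.1 = 0.04801.
Step 6 — Type: Im(Z) = 628.4 ⇒ lagging (phase φ = 87.2°).

PF = 0.04801 (lagging, φ = 87.2°)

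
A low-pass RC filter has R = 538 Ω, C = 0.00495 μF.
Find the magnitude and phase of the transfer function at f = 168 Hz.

Step 1 — Angular frequency: ω = 2π·168 = 1056 rad/s.
Step 2 — Transfer function: H(jω) = 1/(1 + jωRC).
Step 3 — Denominator: 1 + jωRC = 1 + j·1056·538·4.95e-09 = 1 + j0.002811.
Step 4 — H = 1 - j0.002811.
Step 5 — Magnitude: |H| = 1 (-0.0 dB); phase: φ = -0.2°.

|H| = 1 (-0.0 dB), φ = -0.2°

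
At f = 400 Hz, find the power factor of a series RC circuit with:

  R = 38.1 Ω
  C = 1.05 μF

Step 1 — Angular frequency: ω = 2π·f = 2π·400 = 2513 rad/s.
Step 2 — Component impedances:
  R: Z = R = 38.1 Ω
  C: Z = 1/(jωC) = -j/(ω·C) = 0 - j378.9 Ω
Step 3 — Series combination: Z_total = R + C = 38.1 - j378.9 Ω = 380.9∠-84.3° Ω.
Step 4 — Power factor: PF = cos(φ) = Re(Z)/|Z| = 38.1/380.9 = 0.1.
Step 5 — Type: Im(Z) = -378.9 ⇒ leading (phase φ = -84.3°).

PF = 0.1 (leading, φ = -84.3°)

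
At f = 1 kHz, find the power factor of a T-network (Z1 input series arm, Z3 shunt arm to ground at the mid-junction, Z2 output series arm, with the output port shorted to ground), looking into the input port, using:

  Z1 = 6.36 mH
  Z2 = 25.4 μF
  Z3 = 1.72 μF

Step 1 — Angular frequency: ω = 2π·f = 2π·1000 = 6283 rad/s.
Step 2 — Component impedances:
  Z1: Z = jωL = j·6283·0.00636 = 0 + j39.96 Ω
  Z2: Z = 1/(jωC) = -j/(ω·C) = 0 - j6.266 Ω
  Z3: Z = 1/(jωC) = -j/(ω·C) = 0 - j92.53 Ω
Step 3 — With the output port shorted to ground, the output series arm Z2 runs from the junction to ground; the shunt arm Z3 also runs from the junction to ground. They appear in parallel: Z3 || Z2 = 0 - j5.869 Ω.
Step 4 — Series with input arm Z1: Z_in = Z1 + (Z3 || Z2) = 0 + j34.09 Ω = 34.09∠90.0° Ω.
Step 5 — Power factor: PF = cos(φ) = Re(Z)/|Z| = 0/34.09 = 0.
Step 6 — Type: Im(Z) = 34.09 ⇒ lagging (phase φ = 90.0°).

PF = 0 (lagging, φ = 90.0°)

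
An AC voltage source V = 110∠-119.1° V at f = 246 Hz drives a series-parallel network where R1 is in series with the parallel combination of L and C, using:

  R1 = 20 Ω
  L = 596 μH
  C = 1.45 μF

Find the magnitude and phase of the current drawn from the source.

Step 1 — Angular frequency: ω = 2π·f = 2π·246 = 1546 rad/s.
Step 2 — Component impedances:
  R1: Z = R = 20 Ω
  L: Z = jωL = j·1546·0.000596 = 0 + j0.9212 Ω
  C: Z = 1/(jωC) = -j/(ω·C) = 0 - j446.2 Ω
Step 3 — Parallel branch: L || C = 1/(1/L + 1/C) = 0 + j0.9231 Ω.
Step 4 — Series with R1: Z_total = R1 + (L || C) = 20 + j0.9231 Ω = 20.02∠2.6° Ω.
Step 5 — Source phasor: V = 110∠-119.1° V = -53.5 - j96.11 V.
Step 6 — Ohm's law: I = V / Z_total = (-53.5 - j96.11) / (20 + j0.9231) = -2.891 - j4.672 A.
Step 7 — Convert to polar: |I| = 5.494 A, ∠I = -121.7°.

I = 5.494∠-121.7° A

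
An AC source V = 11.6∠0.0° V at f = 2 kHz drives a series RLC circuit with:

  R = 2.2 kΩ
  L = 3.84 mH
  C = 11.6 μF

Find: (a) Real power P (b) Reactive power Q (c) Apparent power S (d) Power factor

Step 1 — Angular frequency: ω = 2π·f = 2π·2000 = 1.257e+04 rad/s.
Step 2 — Component impedances:
  R: Z = R = 2200 Ω
  L: Z = jωL = j·1.257e+04·0.00384 = 0 + j48.25 Ω
  C: Z = 1/(jωC) = -j/(ω·C) = 0 - j6.86 Ω
Step 3 — Series combination: Z_total = R + L + C = 2200 + j41.39 Ω = 2200∠1.1° Ω.
Step 4 — Source phasor: V = 11.6∠0.0° V = 11.6 V.
Step 5 — Current: I = V / Z = 0.005271 - j9.918e-05 A = 0.005272∠-1.1° A.
Step 6 — Complex power: S = V·I* = 0.06114 + j0.00115 VA.
Step 7 — Real power: P = Re(S) = 0.06114 W.
Step 8 — Reactive power: Q = Im(S) = 0.00115 VAR.
Step 9 — Apparent power: |S| = 0.06115 VA.
Step 10 — Power factor: PF = P/|S| = 0.9998 (lagging).

(a) P = 0.06114 W  (b) Q = 0.00115 VAR  (c) S = 0.06115 VA  (d) PF = 0.9998 (lagging)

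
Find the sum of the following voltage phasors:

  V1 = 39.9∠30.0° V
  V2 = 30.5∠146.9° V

Step 1 — Convert each phasor to rectangular form:
  V1 = 39.9·(cos(30.0°) + j·sin(30.0°)) = 34.55 + j19.95 V
  V2 = 30.5·(cos(146.9°) + j·sin(146.9°)) = -25.55 + j16.66 V
Step 2 — Sum components: V_total = 9.004 + j36.61 V.
Step 3 — Convert to polar: |V_total| = 37.7 V, ∠V_total = 76.2°.

V_total = 37.7∠76.2° V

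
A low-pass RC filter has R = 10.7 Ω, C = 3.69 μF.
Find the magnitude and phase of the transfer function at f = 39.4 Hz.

Step 1 — Angular frequency: ω = 2π·39.4 = 247.6 rad/s.
Step 2 — Transfer function: H(jω) = 1/(1 + jωRC).
Step 3 — Denominator: 1 + jωRC = 1 + j·247.6·10.7·3.69e-06 = 1 + j0.009774.
Step 4 — H = 0.9999 - j0.009773.
Step 5 — Magnitude: |H| = 1 (-0.0 dB); phase: φ = -0.6°.

|H| = 1 (-0.0 dB), φ = -0.6°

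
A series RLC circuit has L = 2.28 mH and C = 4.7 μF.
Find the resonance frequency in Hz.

Step 1 — Resonance condition Im(Z)=0 gives ω₀ = 1/√(LC).
Step 2 — ω₀ = 1/√(0.00228·4.7e-06) = 9660 rad/s.
Step 3 — f₀ = ω₀/(2π) = 1537 Hz.

f₀ = 1537 Hz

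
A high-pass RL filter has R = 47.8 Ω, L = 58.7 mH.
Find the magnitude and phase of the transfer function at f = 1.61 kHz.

Step 1 — Angular frequency: ω = 2π·1610 = 1.012e+04 rad/s.
Step 2 — Transfer function: H(jω) = jωL/(R + jωL).
Step 3 — Numerator jωL = j·593.8; denominator R + jωL = 47.8 + j593.8.
Step 4 — H = 0.9936 + j0.07998.
Step 5 — Magnitude: |H| = 0.9968 (-0.0 dB); phase: φ = 4.6°.

|H| = 0.9968 (-0.0 dB), φ = 4.6°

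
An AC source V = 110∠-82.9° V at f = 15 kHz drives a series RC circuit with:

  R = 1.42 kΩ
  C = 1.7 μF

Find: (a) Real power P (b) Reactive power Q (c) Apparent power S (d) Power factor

Step 1 — Angular frequency: ω = 2π·f = 2π·1.5e+04 = 9.425e+04 rad/s.
Step 2 — Component impedances:
  R: Z = R = 1420 Ω
  C: Z = 1/(jωC) = -j/(ω·C) = 0 - j6.241 Ω
Step 3 — Series combination: Z_total = R + C = 1420 - j6.241 Ω = 1420∠-0.3° Ω.
Step 4 — Source phasor: V = 110∠-82.9° V = 13.6 - j109.2 V.
Step 5 — Current: I = V / Z = 0.009912 - j0.07683 A = 0.07746∠-82.6° A.
Step 6 — Complex power: S = V·I* = 8.521 - j0.03745 VA.
Step 7 — Real power: P = Re(S) = 8.521 W.
Step 8 — Reactive power: Q = Im(S) = -0.03745 VAR.
Step 9 — Apparent power: |S| = 8.521 VA.
Step 10 — Power factor: PF = P/|S| = 1 (leading).

(a) P = 8.521 W  (b) Q = -0.03745 VAR  (c) S = 8.521 VA  (d) PF = 1 (leading)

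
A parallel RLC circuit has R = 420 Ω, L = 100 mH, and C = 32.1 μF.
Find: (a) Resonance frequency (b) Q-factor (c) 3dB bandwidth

Step 1 — Resonance: ω₀ = 1/√(LC) = 1/√(0.1·3.21e-05) = 558.1 rad/s.
Step 2 — f₀ = ω₀/(2π) = 88.83 Hz.
Step 3 — Parallel Q: Q = R/(ω₀L) = 420/(558.1·0.1) = 7.525.
Step 4 — Bandwidth: Δω = ω₀/Q = 74.17 rad/s; BW = Δω/(2π) = 11.8 Hz.

(a) f₀ = 88.83 Hz  (b) Q = 7.525  (c) BW = 11.8 Hz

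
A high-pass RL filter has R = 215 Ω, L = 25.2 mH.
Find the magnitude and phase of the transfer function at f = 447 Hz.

Step 1 — Angular frequency: ω = 2π·447 = 2809 rad/s.
Step 2 — Transfer function: H(jω) = jωL/(R + jωL).
Step 3 — Numerator jωL = j·70.78; denominator R + jωL = 215 + j70.78.
Step 4 — H = 0.09777 + j0.297.
Step 5 — Magnitude: |H| = 0.3127 (-10.1 dB); phase: φ = 71.8°.

|H| = 0.3127 (-10.1 dB), φ = 71.8°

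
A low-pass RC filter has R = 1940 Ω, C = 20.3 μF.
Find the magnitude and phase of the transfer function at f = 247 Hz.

Step 1 — Angular frequency: ω = 2π·247 = 1552 rad/s.
Step 2 — Transfer function: H(jω) = 1/(1 + jωRC).
Step 3 — Denominator: 1 + jωRC = 1 + j·1552·1940·2.03e-05 = 1 + j61.12.
Step 4 — H = 0.0002676 - j0.01636.
Step 5 — Magnitude: |H| = 0.01636 (-35.7 dB); phase: φ = -89.1°.

|H| = 0.01636 (-35.7 dB), φ = -89.1°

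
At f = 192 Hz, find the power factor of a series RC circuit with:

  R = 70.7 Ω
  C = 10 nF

Step 1 — Angular frequency: ω = 2π·f = 2π·192 = 1206 rad/s.
Step 2 — Component impedances:
  R: Z = R = 70.7 Ω
  C: Z = 1/(jωC) = -j/(ω·C) = 0 - j8.289e+04 Ω
Step 3 — Series combination: Z_total = R + C = 70.7 - j8.289e+04 Ω = 8.289e+04∠-90.0° Ω.
Step 4 — Power factor: PF = cos(φ) = Re(Z)/|Z| = 70.7/8.289e+04 = 0.0008529.
Step 5 — Type: Im(Z) = -8.289e+04 ⇒ leading (phase φ = -90.0°).

PF = 0.0008529 (leading, φ = -90.0°)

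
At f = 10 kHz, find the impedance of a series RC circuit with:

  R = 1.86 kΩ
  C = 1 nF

Step 1 — Angular frequency: ω = 2π·f = 2π·1e+04 = 6.283e+04 rad/s.
Step 2 — Component impedances:
  R: Z = R = 1860 Ω
  C: Z = 1/(jωC) = -j/(ω·C) = 0 - j1.592e+04 Ω
Step 3 — Series combination: Z_total = R + C = 1860 - j1.592e+04 Ω = 1.602e+04∠-83.3° Ω.

Z = 1860 - j1.592e+04 Ω = 1.602e+04∠-83.3° Ω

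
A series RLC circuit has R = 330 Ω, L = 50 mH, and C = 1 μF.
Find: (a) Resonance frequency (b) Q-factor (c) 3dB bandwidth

Step 1 — Resonance condition Im(Z)=0 gives ω₀ = 1/√(LC).
Step 2 — ω₀ = 1/√(0.05·1e-06) = 4472 rad/s.
Step 3 — f₀ = ω₀/(2π) = 711.8 Hz.
Step 4 — Series Q: Q = ω₀L/R = 4472·0.05/330 = 0.6776.
Step 5 — 3dB bandwidth: Δω = ω₀/Q = 6600 rad/s; BW = Δω/(2π) = 1050 Hz.

(a) f₀ = 711.8 Hz  (b) Q = 0.6776  (c) BW = 1050 Hz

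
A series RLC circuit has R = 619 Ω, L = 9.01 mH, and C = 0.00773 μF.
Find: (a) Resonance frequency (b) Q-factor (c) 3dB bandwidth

Step 1 — Resonance: ω₀ = 1/√(LC) = 1/√(0.00901·7.73e-09) = 1.198e+05 rad/s.
Step 2 — f₀ = ω₀/(2π) = 1.907e+04 Hz.
Step 3 — Series Q: Q = ω₀L/R = 1.198e+05·0.00901/619 = 1.744.
Step 4 — Bandwidth: Δω = ω₀/Q = 6.87e+04 rad/s; BW = Δω/(2π) = 1.093e+04 Hz.

(a) f₀ = 1.907e+04 Hz  (b) Q = 1.744  (c) BW = 1.093e+04 Hz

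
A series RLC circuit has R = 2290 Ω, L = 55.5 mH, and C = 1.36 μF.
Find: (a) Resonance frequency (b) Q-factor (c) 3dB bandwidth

Step 1 — Resonance condition Im(Z)=0 gives ω₀ = 1/√(LC).
Step 2 — ω₀ = 1/√(0.0555·1.36e-06) = 3640 rad/s.
Step 3 — f₀ = ω₀/(2π) = 579.3 Hz.
Step 4 — Series Q: Q = ω₀L/R = 3640·0.0555/2290 = 0.08821.
Step 5 — 3dB bandwidth: Δω = ω₀/Q = 4.126e+04 rad/s; BW = Δω/(2π) = 6567 Hz.

(a) f₀ = 579.3 Hz  (b) Q = 0.08821  (c) BW = 6567 Hz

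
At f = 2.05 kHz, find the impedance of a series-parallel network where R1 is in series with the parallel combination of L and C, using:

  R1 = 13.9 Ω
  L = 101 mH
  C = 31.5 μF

Step 1 — Angular frequency: ω = 2π·f = 2π·2050 = 1.288e+04 rad/s.
Step 2 — Component impedances:
  R1: Z = R = 13.9 Ω
  L: Z = jωL = j·1.288e+04·0.101 = 0 + j1301 Ω
  C: Z = 1/(jωC) = -j/(ω·C) = 0 - j2.465 Ω
Step 3 — Parallel branch: L || C = 1/(1/L + 1/C) = 0 - j2.469 Ω.
Step 4 — Series with R1: Z_total = R1 + (L || C) = 13.9 - j2.469 Ω = 14.12∠-10.1° Ω.

Z = 13.9 - j2.469 Ω = 14.12∠-10.1° Ω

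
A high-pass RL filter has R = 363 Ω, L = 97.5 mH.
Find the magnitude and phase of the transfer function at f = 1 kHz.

Step 1 — Angular frequency: ω = 2π·1000 = 6283 rad/s.
Step 2 — Transfer function: H(jω) = jωL/(R + jωL).
Step 3 — Numerator jωL = j·612.6; denominator R + jωL = 363 + j612.6.
Step 4 — H = 0.7401 + j0.4386.
Step 5 — Magnitude: |H| = 0.8603 (-1.3 dB); phase: φ = 30.6°.

|H| = 0.8603 (-1.3 dB), φ = 30.6°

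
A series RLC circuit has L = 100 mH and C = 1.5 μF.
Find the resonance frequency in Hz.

Step 1 — Resonance condition Im(Z)=0 gives ω₀ = 1/√(LC).
Step 2 — ω₀ = 1/√(0.1·1.5e-06) = 2582 rad/s.
Step 3 — f₀ = ω₀/(2π) = 410.9 Hz.

f₀ = 410.9 Hz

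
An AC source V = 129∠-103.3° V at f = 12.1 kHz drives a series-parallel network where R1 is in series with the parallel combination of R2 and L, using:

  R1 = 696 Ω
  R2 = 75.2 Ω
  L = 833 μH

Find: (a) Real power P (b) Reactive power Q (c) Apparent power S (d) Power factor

Step 1 — Angular frequency: ω = 2π·f = 2π·1.21e+04 = 7.603e+04 rad/s.
Step 2 — Component impedances:
  R1: Z = R = 696 Ω
  R2: Z = R = 75.2 Ω
  L: Z = jωL = j·7.603e+04·0.000833 = 0 + j63.33 Ω
Step 3 — Parallel branch: R2 || L = 1/(1/R2 + 1/L) = 31.2 + j37.05 Ω.
Step 4 — Series with R1: Z_total = R1 + (R2 || L) = 727.2 + j37.05 Ω = 728.1∠2.9° Ω.
Step 5 — Source phasor: V = 129∠-103.3° V = -29.68 - j125.5 V.
Step 6 — Current: I = V / Z = -0.04948 - j0.1701 A = 0.1772∠-106.2° A.
Step 7 — Complex power: S = V·I* = 22.82 + j1.163 VA.
Step 8 — Real power: P = Re(S) = 22.82 W.
Step 9 — Reactive power: Q = Im(S) = 1.163 VAR.
Step 10 — Apparent power: |S| = 22.85 VA.
Step 11 — Power factor: PF = P/|S| = 0.9987 (lagging).

(a) P = 22.82 W  (b) Q = 1.163 VAR  (c) S = 22.85 VA  (d) PF = 0.9987 (lagging)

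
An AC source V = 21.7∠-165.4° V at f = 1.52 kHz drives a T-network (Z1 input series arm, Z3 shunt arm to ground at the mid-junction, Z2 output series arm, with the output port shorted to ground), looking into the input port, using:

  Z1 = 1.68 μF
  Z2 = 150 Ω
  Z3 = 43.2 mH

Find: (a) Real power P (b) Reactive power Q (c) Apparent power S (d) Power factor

Step 1 — Angular frequency: ω = 2π·f = 2π·1520 = 9550 rad/s.
Step 2 — Component impedances:
  Z1: Z = 1/(jωC) = -j/(ω·C) = 0 - j62.33 Ω
  Z2: Z = R = 150 Ω
  Z3: Z = jωL = j·9550·0.0432 = 0 + j412.6 Ω
Step 3 — With the output port shorted to ground, the output series arm Z2 runs from the junction to ground; the shunt arm Z3 also runs from the junction to ground. They appear in parallel: Z3 || Z2 = 132.5 + j48.17 Ω.
Step 4 — Series with input arm Z1: Z_in = Z1 + (Z3 || Z2) = 132.5 - j14.16 Ω = 133.2∠-6.1° Ω.
Step 5 — Source phasor: V = 21.7∠-165.4° V = -21 - j5.47 V.
Step 6 — Current: I = V / Z = -0.1523 - j0.05757 A = 0.1629∠-159.3° A.
Step 7 — Complex power: S = V·I* = 3.514 - j0.3755 VA.
Step 8 — Real power: P = Re(S) = 3.514 W.
Step 9 — Reactive power: Q = Im(S) = -0.3755 VAR.
Step 10 — Apparent power: |S| = 3.534 VA.
Step 11 — Power factor: PF = P/|S| = 0.9943 (leading).

(a) P = 3.514 W  (b) Q = -0.3755 VAR  (c) S = 3.534 VA  (d) PF = 0.9943 (leading)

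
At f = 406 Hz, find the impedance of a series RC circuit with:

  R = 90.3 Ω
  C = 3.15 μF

Step 1 — Angular frequency: ω = 2π·f = 2π·406 = 2551 rad/s.
Step 2 — Component impedances:
  R: Z = R = 90.3 Ω
  C: Z = 1/(jωC) = -j/(ω·C) = 0 - j124.4 Ω
Step 3 — Series combination: Z_total = R + C = 90.3 - j124.4 Ω = 153.8∠-54.0° Ω.

Z = 90.3 - j124.4 Ω = 153.8∠-54.0° Ω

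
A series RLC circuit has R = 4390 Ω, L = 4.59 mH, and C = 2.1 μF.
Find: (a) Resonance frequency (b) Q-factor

Step 1 — Resonance condition Im(Z)=0 gives ω₀ = 1/√(LC).
Step 2 — ω₀ = 1/√(0.00459·2.1e-06) = 1.019e+04 rad/s.
Step 3 — f₀ = ω₀/(2π) = 1621 Hz.
Step 4 — Series Q: Q = ω₀L/R = 1.019e+04·0.00459/4390 = 0.01065.

(a) f₀ = 1621 Hz  (b) Q = 0.01065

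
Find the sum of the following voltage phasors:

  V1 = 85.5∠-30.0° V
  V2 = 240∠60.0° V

Step 1 — Convert each phasor to rectangular form:
  V1 = 85.5·(cos(-30.0°) + j·sin(-30.0°)) = 74.05 - j42.75 V
  V2 = 240·(cos(60.0°) + j·sin(60.0°)) = 120 + j207.8 V
Step 2 — Sum components: V_total = 194 + j165.1 V.
Step 3 — Convert to polar: |V_total| = 254.8 V, ∠V_total = 40.4°.

V_total = 254.8∠40.4° V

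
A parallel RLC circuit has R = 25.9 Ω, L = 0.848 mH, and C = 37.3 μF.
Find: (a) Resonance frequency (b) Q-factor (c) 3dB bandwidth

Step 1 — Resonance: ω₀ = 1/√(LC) = 1/√(0.000848·3.73e-05) = 5623 rad/s.
Step 2 — f₀ = ω₀/(2π) = 894.9 Hz.
Step 3 — Parallel Q: Q = R/(ω₀L) = 25.9/(5623·0.000848) = 5.432.
Step 4 — Bandwidth: Δω = ω₀/Q = 1035 rad/s; BW = Δω/(2π) = 164.7 Hz.

(a) f₀ = 894.9 Hz  (b) Q = 5.432  (c) BW = 164.7 Hz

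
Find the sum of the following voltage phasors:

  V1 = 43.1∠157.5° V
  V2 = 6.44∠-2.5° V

Step 1 — Convert each phasor to rectangular form:
  V1 = 43.1·(cos(157.5°) + j·sin(157.5°)) = -39.82 + j16.49 V
  V2 = 6.44·(cos(-2.5°) + j·sin(-2.5°)) = 6.434 - j0.2809 V
Step 2 — Sum components: V_total = -33.39 + j16.21 V.
Step 3 — Convert to polar: |V_total| = 37.11 V, ∠V_total = 154.1°.

V_total = 37.11∠154.1° V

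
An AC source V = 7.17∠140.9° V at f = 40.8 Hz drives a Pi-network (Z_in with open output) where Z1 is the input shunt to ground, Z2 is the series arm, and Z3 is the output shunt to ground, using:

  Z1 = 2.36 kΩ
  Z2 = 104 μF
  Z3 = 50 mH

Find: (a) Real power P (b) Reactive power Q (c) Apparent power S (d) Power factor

Step 1 — Angular frequency: ω = 2π·f = 2π·40.8 = 256.4 rad/s.
Step 2 — Component impedances:
  Z1: Z = R = 2360 Ω
  Z2: Z = 1/(jωC) = -j/(ω·C) = 0 - j37.51 Ω
  Z3: Z = jωL = j·256.4·0.05 = 0 + j12.82 Ω
Step 3 — With open output, the series arm Z2 and the output shunt Z3 appear in series to ground: Z2 + Z3 = 0 - j24.69 Ω.
Step 4 — Parallel with input shunt Z1: Z_in = Z1 || (Z2 + Z3) = 0.2583 - j24.69 Ω = 24.69∠-89.4° Ω.
Step 5 — Source phasor: V = 7.17∠140.9° V = -5.564 + j4.522 V.
Step 6 — Current: I = V / Z = -0.1855 - j0.2234 A = 0.2904∠-129.7° A.
Step 7 — Complex power: S = V·I* = 0.02178 - j2.082 VA.
Step 8 — Real power: P = Re(S) = 0.02178 W.
Step 9 — Reactive power: Q = Im(S) = -2.082 VAR.
Step 10 — Apparent power: |S| = 2.082 VA.
Step 11 — Power factor: PF = P/|S| = 0.01046 (leading).

(a) P = 0.02178 W  (b) Q = -2.082 VAR  (c) S = 2.082 VA  (d) PF = 0.01046 (leading)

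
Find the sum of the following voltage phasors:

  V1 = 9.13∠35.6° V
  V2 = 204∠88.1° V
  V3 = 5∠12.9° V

Step 1 — Convert each phasor to rectangular form:
  V1 = 9.13·(cos(35.6°) + j·sin(35.6°)) = 7.424 + j5.315 V
  V2 = 204·(cos(88.1°) + j·sin(88.1°)) = 6.764 + j203.9 V
  V3 = 5·(cos(12.9°) + j·sin(12.9°)) = 4.874 + j1.116 V
Step 2 — Sum components: V_total = 19.06 + j210.3 V.
Step 3 — Convert to polar: |V_total| = 211.2 V, ∠V_total = 84.8°.

V_total = 211.2∠84.8° V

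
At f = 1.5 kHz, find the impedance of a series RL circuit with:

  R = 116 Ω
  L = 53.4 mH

Step 1 — Angular frequency: ω = 2π·f = 2π·1500 = 9425 rad/s.
Step 2 — Component impedances:
  R: Z = R = 116 Ω
  L: Z = jωL = j·9425·0.0534 = 0 + j503.3 Ω
Step 3 — Series combination: Z_total = R + L = 116 + j503.3 Ω = 516.5∠77.0° Ω.

Z = 116 + j503.3 Ω = 516.5∠77.0° Ω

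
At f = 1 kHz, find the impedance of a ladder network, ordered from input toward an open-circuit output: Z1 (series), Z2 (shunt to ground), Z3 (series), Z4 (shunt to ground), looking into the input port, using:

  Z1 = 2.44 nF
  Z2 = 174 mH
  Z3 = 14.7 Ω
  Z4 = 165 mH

Step 1 — Angular frequency: ω = 2π·f = 2π·1000 = 6283 rad/s.
Step 2 — Component impedances:
  Z1: Z = 1/(jωC) = -j/(ω·C) = 0 - j6.523e+04 Ω
  Z2: Z = jωL = j·6283·0.174 = 0 + j1093 Ω
  Z3: Z = R = 14.7 Ω
  Z4: Z = jωL = j·6283·0.165 = 0 + j1037 Ω
Step 3 — Ladder network (open output): work backward from the far end, alternating series and parallel combinations. Z_in = 3.873 - j6.47e+04 Ω = 6.47e+04∠-90.0° Ω.

Z = 3.873 - j6.47e+04 Ω = 6.47e+04∠-90.0° Ω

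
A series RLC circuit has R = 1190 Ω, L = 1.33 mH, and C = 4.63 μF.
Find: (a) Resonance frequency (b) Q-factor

Step 1 — Resonance condition Im(Z)=0 gives ω₀ = 1/√(LC).
Step 2 — ω₀ = 1/√(0.00133·4.63e-06) = 1.274e+04 rad/s.
Step 3 — f₀ = ω₀/(2π) = 2028 Hz.
Step 4 — Series Q: Q = ω₀L/R = 1.274e+04·0.00133/1190 = 0.01424.

(a) f₀ = 2028 Hz  (b) Q = 0.01424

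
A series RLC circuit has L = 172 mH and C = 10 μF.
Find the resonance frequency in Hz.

Step 1 — Resonance condition Im(Z)=0 gives ω₀ = 1/√(LC).
Step 2 — ω₀ = 1/√(0.172·1e-05) = 762.5 rad/s.
Step 3 — f₀ = ω₀/(2π) = 121.4 Hz.

f₀ = 121.4 Hz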